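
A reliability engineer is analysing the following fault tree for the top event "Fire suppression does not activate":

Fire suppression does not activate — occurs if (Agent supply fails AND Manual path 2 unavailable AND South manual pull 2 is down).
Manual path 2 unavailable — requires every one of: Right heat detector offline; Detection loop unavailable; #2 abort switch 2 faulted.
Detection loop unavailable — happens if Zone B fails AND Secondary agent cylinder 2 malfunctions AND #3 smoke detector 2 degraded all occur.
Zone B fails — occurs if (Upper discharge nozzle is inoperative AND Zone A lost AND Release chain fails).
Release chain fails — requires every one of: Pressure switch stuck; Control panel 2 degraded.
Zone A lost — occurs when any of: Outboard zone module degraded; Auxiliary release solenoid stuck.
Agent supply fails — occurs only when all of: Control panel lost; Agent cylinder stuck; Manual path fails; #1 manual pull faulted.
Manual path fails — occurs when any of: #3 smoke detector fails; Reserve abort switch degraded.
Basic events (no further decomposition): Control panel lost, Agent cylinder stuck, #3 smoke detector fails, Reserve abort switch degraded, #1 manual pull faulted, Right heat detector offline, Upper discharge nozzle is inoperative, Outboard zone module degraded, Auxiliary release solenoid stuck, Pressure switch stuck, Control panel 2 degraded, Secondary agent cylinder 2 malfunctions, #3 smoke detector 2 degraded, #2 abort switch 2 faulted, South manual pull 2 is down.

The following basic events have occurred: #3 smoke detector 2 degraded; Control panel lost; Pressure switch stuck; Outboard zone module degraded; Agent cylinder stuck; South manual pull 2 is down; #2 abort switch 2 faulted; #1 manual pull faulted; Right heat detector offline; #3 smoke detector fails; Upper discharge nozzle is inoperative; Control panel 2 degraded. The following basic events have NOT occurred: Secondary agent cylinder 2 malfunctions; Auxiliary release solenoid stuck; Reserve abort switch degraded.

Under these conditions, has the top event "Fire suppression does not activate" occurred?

No

Manual path fails [OR]: #3 smoke detector fails=occurs, Reserve abort switch degraded=not → at least one input occurs → occurs.
Agent supply fails [AND]: Control panel lost=occurs, Agent cylinder stuck=occurs, Manual path fails=occurs, #1 manual pull faulted=occurs → all inputs occur → occurs.
Zone A lost [OR]: Outboard zone module degraded=occurs, Auxiliary release solenoid stuck=not → at least one input occurs → occurs.
Release chain fails [AND]: Pressure switch stuck=occurs, Control panel 2 degraded=occurs → all inputs occur → occurs.
Zone B fails [AND]: Upper discharge nozzle is inoperative=occurs, Zone A lost=occurs, Release chain fails=occurs → all inputs occur → occurs.
Detection loop unavailable [AND]: Zone B fails=occurs, Secondary agent cylinder 2 malfunctions=not, #3 smoke detector 2 degraded=occurs → not all inputs occur → does not occur.
Manual path 2 unavailable [AND]: Right heat detector offline=occurs, Detection loop unavailable=not, #2 abort switch 2 faulted=occurs → not all inputs occur → does not occur.
Fire suppression does not activate [AND]: Agent supply fails=occurs, Manual path 2 unavailable=not, South manual pull 2 is down=occurs → not all inputs occur → does not occur.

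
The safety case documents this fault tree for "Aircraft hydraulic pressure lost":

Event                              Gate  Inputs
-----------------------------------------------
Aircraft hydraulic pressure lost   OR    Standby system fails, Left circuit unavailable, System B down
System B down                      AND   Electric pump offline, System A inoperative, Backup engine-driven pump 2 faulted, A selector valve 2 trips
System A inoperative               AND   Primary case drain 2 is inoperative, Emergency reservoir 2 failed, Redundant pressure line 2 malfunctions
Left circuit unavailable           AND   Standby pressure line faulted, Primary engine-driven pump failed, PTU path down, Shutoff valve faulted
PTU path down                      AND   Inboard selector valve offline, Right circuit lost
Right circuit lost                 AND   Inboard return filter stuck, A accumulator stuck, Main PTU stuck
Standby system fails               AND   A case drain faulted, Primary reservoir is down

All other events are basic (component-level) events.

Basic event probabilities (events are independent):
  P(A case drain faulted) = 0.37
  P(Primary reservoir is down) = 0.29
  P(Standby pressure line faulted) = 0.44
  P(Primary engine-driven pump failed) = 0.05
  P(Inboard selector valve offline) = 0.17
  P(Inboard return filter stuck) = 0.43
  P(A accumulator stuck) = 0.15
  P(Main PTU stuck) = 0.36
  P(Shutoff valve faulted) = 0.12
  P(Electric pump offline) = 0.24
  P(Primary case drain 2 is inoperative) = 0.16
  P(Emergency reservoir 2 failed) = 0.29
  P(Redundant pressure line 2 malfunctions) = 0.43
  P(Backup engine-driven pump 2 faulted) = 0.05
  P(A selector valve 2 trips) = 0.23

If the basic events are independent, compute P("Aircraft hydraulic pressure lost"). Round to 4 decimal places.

P(Standby system fails) [AND] = 0.37 × 0.29 = 0.107300
P(Right circuit lost) [AND] = 0.43 × 0.15 × 0.36 = 0.023220
P(PTU path down) [AND] = 0.17 × 0.023220 = 0.003947
P(Left circuit unavailable) [AND] = 0.44 × 0.05 × 0.003947 × 0.12 = 0.000010
P(System A inoperative) [AND] = 0.16 × 0.29 × 0.43 = 0.019952
P(System B down) [AND] = 0.24 × 0.019952 × 0.05 × 0.23 = 0.000055
P(Aircraft hydraulic pressure lost) [OR] = 1 − (1−0.107300) × (1−0.000010) × (1−0.000055) = 0.107358
Rounded to 4 decimal places: P(Aircraft hydraulic pressure lost) ≈ 0.1074.

0.1074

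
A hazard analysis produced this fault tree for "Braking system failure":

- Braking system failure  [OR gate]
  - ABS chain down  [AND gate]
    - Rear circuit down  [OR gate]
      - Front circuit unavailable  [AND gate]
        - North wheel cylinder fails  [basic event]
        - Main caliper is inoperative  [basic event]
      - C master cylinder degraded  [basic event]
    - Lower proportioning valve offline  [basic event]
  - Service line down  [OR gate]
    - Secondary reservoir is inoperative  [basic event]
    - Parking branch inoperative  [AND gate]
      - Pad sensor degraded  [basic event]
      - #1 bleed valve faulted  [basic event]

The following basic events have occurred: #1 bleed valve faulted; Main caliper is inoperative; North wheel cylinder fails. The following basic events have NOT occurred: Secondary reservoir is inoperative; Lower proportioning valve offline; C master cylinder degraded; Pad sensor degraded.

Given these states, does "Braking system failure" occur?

No

Front circuit unavailable [AND]: North wheel cylinder fails=occurs, Main caliper is inoperative=occurs → all inputs occur → occurs.
Rear circuit down [OR]: Front circuit unavailable=occurs, C master cylinder degraded=not → at least one input occurs → occurs.
ABS chain down [AND]: Rear circuit down=occurs, Lower proportioning valve offline=not → not all inputs occur → does not occur.
Parking branch inoperative [AND]: Pad sensor degraded=not, #1 bleed valve faulted=occurs → not all inputs occur → does not occur.
Service line down [OR]: Secondary reservoir is inoperative=not, Parking branch inoperative=not → no input occurs → does not occur.
Braking system failure [OR]: ABS chain down=not, Service line down=not → no input occurs → does not occur.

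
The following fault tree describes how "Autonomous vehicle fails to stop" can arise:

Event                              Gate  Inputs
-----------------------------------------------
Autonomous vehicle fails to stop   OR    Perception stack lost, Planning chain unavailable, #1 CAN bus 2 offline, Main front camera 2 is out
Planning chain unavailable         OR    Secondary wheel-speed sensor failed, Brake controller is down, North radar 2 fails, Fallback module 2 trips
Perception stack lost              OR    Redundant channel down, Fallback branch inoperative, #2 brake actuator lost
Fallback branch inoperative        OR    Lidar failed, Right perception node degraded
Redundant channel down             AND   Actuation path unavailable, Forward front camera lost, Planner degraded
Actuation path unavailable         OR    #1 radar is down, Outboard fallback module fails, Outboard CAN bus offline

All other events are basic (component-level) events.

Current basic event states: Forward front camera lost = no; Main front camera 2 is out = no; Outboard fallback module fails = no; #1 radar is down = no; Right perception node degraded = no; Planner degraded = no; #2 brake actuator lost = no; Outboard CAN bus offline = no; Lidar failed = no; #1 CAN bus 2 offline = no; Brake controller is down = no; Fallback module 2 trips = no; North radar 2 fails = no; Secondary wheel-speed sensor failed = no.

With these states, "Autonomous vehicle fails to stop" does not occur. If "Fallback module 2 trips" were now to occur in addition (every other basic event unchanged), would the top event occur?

Yes

Counterfactual: set "Fallback module 2 trips" to occurred.
Actuation path unavailable [OR]: #1 radar is down=not, Outboard fallback module fails=not, Outboard CAN bus offline=not → no input occurs → does not occur.
Redundant channel down [AND]: Actuation path unavailable=not, Forward front camera lost=not, Planner degraded=not → not all inputs occur → does not occur.
Fallback branch inoperative [OR]: Lidar failed=not, Right perception node degraded=not → no input occurs → does not occur.
Perception stack lost [OR]: Redundant channel down=not, Fallback branch inoperative=not, #2 brake actuator lost=not → no input occurs → does not occur.
Planning chain unavailable [OR]: Secondary wheel-speed sensor failed=not, Brake controller is down=not, North radar 2 fails=not, Fallback module 2 trips=occurs → at least one input occurs → occurs.
Autonomous vehicle fails to stop [OR]: Perception stack lost=not, Planning chain unavailable=occurs, #1 CAN bus 2 offline=not, Main front camera 2 is out=not → at least one input occurs → occurs.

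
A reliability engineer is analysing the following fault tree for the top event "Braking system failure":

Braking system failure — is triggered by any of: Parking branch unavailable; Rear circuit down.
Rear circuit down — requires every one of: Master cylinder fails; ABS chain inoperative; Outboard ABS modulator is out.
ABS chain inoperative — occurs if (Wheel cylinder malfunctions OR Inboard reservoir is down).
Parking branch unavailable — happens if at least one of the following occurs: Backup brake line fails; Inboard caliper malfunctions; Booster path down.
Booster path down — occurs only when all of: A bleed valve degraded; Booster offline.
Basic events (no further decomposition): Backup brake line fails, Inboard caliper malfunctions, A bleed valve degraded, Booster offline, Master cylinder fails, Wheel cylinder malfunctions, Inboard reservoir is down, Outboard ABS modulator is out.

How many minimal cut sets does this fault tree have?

5

Booster path down [AND]: one cut set from each child combined → 1 × 1 = 1 cut set(s).
Parking branch unavailable [OR]: union of children's cut sets → 3 cut set(s).
ABS chain inoperative [OR]: union of children's cut sets → 2 cut set(s).
Rear circuit down [AND]: one cut set from each child combined → 1 × 2 × 1 = 2 cut set(s).
Braking system failure [OR]: union of children's cut sets → 5 cut set(s).
Minimal cut sets: {Backup brake line fails}; {Inboard caliper malfunctions}; {A bleed valve degraded, Booster offline}; {Master cylinder fails, Outboard ABS modulator is out, Wheel cylinder malfunctions}; {Inboard reservoir is down, Master cylinder fails, Outboard ABS modulator is out}.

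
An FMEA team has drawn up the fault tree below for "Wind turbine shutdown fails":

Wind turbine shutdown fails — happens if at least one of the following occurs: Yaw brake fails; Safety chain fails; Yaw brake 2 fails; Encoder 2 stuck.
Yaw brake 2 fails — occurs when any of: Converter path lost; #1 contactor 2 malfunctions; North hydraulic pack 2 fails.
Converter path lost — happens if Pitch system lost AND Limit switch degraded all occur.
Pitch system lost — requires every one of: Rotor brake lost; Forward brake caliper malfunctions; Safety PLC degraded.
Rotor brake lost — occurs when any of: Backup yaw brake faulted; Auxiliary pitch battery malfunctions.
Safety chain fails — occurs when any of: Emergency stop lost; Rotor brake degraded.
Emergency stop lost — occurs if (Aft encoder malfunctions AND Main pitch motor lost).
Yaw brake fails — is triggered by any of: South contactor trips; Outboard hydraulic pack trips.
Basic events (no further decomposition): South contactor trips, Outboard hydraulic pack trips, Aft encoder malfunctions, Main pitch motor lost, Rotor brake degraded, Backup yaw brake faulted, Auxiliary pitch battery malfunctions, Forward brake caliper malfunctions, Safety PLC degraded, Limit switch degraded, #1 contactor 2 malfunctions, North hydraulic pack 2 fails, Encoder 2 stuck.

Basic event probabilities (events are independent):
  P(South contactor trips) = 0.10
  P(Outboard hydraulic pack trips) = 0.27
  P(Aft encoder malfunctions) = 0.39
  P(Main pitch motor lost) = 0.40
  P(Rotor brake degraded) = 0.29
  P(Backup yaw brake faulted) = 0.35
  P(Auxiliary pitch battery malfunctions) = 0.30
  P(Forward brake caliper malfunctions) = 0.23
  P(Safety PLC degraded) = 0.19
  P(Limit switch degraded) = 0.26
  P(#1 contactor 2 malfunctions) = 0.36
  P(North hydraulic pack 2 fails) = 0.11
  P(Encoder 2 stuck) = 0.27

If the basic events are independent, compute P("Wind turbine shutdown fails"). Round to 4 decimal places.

P(Yaw brake fails) [OR] = 1 − (1−0.10) × (1−0.27) = 0.343000
P(Emergency stop lost) [AND] = 0.39 × 0.40 = 0.156000
P(Safety chain fails) [OR] = 1 − (1−0.156000) × (1−0.29) = 0.400760
P(Rotor brake lost) [OR] = 1 − (1−0.35) × (1−0.30) = 0.545000
P(Pitch system lost) [AND] = 0.545000 × 0.23 × 0.19 = 0.023817
P(Converter path lost) [AND] = 0.023817 × 0.26 = 0.006192
P(Yaw brake 2 fails) [OR] = 1 − (1−0.006192) × (1−0.36) × (1−0.11) = 0.433927
P(Wind turbine shutdown fails) [OR] = 1 − (1−0.343000) × (1−0.400760) × (1−0.433927) × (1−0.27) = 0.837310
Rounded to 4 decimal places: P(Wind turbine shutdown fails) ≈ 0.8373.

0.8373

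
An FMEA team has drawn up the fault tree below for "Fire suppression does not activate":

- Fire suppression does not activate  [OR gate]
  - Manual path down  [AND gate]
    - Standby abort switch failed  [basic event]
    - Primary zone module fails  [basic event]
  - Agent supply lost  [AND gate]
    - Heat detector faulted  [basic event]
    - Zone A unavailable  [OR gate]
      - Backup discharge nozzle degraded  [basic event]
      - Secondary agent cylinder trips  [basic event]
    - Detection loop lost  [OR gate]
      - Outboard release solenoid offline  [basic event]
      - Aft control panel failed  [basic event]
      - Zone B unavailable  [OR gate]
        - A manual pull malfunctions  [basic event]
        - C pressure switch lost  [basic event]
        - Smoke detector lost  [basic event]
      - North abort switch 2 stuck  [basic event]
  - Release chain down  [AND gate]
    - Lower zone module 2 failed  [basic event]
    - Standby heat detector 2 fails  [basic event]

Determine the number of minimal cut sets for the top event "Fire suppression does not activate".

14

Manual path down [AND]: one cut set from each child combined → 1 × 1 = 1 cut set(s).
Zone A unavailable [OR]: union of children's cut sets → 2 cut set(s).
Zone B unavailable [OR]: union of children's cut sets → 3 cut set(s).
Detection loop lost [OR]: union of children's cut sets → 6 cut set(s).
Agent supply lost [AND]: one cut set from each child combined → 1 × 2 × 6 = 12 cut set(s).
Release chain down [AND]: one cut set from each child combined → 1 × 1 = 1 cut set(s).
Fire suppression does not activate [OR]: union of children's cut sets → 14 cut set(s).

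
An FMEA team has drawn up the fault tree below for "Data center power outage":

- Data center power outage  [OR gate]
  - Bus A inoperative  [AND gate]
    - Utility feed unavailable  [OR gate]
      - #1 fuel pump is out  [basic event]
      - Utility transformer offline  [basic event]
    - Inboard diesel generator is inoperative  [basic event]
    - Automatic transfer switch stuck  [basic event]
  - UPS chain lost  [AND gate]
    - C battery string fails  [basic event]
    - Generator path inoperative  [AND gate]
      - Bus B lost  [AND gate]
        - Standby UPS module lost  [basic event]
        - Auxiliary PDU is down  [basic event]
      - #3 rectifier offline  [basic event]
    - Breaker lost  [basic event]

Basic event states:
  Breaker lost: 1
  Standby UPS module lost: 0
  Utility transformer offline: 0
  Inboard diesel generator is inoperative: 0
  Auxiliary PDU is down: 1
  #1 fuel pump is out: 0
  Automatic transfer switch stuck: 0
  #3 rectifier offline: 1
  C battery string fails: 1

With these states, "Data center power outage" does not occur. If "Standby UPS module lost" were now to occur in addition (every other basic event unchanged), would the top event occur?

Yes

Counterfactual: set "Standby UPS module lost" to occurred.
Utility feed unavailable [OR]: #1 fuel pump is out=not, Utility transformer offline=not → no input occurs → does not occur.
Bus A inoperative [AND]: Utility feed unavailable=not, Inboard diesel generator is inoperative=not, Automatic transfer switch stuck=not → not all inputs occur → does not occur.
Bus B lost [AND]: Standby UPS module lost=occurs, Auxiliary PDU is down=occurs → all inputs occur → occurs.
Generator path inoperative [AND]: Bus B lost=occurs, #3 rectifier offline=occurs → all inputs occur → occurs.
UPS chain lost [AND]: C battery string fails=occurs, Generator path inoperative=occurs, Breaker lost=occurs → all inputs occur → occurs.
Data center power outage [OR]: Bus A inoperative=not, UPS chain lost=occurs → at least one input occurs → occurs.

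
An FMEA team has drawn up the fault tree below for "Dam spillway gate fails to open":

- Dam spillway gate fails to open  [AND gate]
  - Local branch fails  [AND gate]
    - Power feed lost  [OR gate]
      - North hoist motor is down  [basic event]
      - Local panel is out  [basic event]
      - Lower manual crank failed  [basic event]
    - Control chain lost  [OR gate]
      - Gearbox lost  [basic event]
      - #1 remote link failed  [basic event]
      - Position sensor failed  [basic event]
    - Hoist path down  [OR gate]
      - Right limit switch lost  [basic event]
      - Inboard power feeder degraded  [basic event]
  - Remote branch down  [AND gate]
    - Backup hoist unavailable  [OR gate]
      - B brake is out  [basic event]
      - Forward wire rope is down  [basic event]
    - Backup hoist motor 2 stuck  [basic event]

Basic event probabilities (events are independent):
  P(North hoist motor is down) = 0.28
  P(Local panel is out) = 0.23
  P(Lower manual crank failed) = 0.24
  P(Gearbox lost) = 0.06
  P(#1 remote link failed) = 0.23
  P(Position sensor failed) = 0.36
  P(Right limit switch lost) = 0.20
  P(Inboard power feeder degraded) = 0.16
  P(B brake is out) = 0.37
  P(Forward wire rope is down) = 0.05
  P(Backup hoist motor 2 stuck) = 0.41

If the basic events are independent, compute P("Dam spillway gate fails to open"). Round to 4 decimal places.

0.0168

P(Power feed lost) [OR] = 1 − (1−0.28) × (1−0.23) × (1−0.24) = 0.578656
P(Control chain lost) [OR] = 1 − (1−0.06) × (1−0.23) × (1−0.36) = 0.536768
P(Hoist path down) [OR] = 1 − (1−0.20) × (1−0.16) = 0.328000
P(Local branch fails) [AND] = 0.578656 × 0.536768 × 0.328000 = 0.101878
P(Backup hoist unavailable) [OR] = 1 − (1−0.37) × (1−0.05) = 0.401500
P(Remote branch down) [AND] = 0.401500 × 0.41 = 0.164615
P(Dam spillway gate fails to open) [AND] = 0.101878 × 0.164615 = 0.016771
Rounded to 4 decimal places: P(Dam spillway gate fails to open) ≈ 0.0168.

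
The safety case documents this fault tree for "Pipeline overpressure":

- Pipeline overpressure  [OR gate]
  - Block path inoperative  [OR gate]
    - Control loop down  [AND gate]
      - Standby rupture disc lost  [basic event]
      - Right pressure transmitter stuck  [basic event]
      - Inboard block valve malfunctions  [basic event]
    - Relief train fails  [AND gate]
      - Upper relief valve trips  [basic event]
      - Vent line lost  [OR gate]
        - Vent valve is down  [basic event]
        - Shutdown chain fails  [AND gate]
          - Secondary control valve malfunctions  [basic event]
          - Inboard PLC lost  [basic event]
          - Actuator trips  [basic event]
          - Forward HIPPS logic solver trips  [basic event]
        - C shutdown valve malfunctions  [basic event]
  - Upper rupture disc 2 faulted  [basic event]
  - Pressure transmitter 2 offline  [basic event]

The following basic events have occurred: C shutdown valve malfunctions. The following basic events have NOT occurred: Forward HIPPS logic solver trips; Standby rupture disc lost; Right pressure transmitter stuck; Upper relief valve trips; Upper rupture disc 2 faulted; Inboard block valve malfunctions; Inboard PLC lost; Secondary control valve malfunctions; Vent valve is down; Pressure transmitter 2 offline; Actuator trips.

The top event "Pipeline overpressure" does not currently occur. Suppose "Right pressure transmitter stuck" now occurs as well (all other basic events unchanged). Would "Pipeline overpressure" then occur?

No

Counterfactual: set "Right pressure transmitter stuck" to occurred.
Control loop down [AND]: Standby rupture disc lost=not, Right pressure transmitter stuck=occurs, Inboard block valve malfunctions=not → not all inputs occur → does not occur.
Shutdown chain fails [AND]: Secondary control valve malfunctions=not, Inboard PLC lost=not, Actuator trips=not, Forward HIPPS logic solver trips=not → not all inputs occur → does not occur.
Vent line lost [OR]: Vent valve is down=not, Shutdown chain fails=not, C shutdown valve malfunctions=occurs → at least one input occurs → occurs.
Relief train fails [AND]: Upper relief valve trips=not, Vent line lost=occurs → not all inputs occur → does not occur.
Block path inoperative [OR]: Control loop down=not, Relief train fails=not → no input occurs → does not occur.
Pipeline overpressure [OR]: Block path inoperative=not, Upper rupture disc 2 faulted=not, Pressure transmitter 2 offline=not → no input occurs → does not occur.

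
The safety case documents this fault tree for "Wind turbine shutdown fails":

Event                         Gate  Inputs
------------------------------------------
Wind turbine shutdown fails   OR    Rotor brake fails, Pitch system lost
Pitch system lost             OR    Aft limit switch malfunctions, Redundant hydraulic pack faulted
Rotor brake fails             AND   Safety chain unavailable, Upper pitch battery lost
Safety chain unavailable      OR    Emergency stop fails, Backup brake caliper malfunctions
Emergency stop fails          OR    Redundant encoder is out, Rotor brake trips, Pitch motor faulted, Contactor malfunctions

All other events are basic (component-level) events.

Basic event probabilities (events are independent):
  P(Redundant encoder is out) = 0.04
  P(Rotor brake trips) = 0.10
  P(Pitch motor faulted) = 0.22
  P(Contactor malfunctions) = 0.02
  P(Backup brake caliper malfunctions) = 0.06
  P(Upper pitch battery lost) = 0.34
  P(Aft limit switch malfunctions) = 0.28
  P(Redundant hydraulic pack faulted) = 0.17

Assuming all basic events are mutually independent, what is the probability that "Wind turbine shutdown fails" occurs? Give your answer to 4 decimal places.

0.4794

P(Emergency stop fails) [OR] = 1 − (1−0.04) × (1−0.10) × (1−0.22) × (1−0.02) = 0.339558
P(Safety chain unavailable) [OR] = 1 − (1−0.339558) × (1−0.06) = 0.379185
P(Rotor brake fails) [AND] = 0.379185 × 0.34 = 0.128923
P(Pitch system lost) [OR] = 1 − (1−0.28) × (1−0.17) = 0.402400
P(Wind turbine shutdown fails) [OR] = 1 − (1−0.128923) × (1−0.402400) = 0.479444
Rounded to 4 decimal places: P(Wind turbine shutdown fails) ≈ 0.4794.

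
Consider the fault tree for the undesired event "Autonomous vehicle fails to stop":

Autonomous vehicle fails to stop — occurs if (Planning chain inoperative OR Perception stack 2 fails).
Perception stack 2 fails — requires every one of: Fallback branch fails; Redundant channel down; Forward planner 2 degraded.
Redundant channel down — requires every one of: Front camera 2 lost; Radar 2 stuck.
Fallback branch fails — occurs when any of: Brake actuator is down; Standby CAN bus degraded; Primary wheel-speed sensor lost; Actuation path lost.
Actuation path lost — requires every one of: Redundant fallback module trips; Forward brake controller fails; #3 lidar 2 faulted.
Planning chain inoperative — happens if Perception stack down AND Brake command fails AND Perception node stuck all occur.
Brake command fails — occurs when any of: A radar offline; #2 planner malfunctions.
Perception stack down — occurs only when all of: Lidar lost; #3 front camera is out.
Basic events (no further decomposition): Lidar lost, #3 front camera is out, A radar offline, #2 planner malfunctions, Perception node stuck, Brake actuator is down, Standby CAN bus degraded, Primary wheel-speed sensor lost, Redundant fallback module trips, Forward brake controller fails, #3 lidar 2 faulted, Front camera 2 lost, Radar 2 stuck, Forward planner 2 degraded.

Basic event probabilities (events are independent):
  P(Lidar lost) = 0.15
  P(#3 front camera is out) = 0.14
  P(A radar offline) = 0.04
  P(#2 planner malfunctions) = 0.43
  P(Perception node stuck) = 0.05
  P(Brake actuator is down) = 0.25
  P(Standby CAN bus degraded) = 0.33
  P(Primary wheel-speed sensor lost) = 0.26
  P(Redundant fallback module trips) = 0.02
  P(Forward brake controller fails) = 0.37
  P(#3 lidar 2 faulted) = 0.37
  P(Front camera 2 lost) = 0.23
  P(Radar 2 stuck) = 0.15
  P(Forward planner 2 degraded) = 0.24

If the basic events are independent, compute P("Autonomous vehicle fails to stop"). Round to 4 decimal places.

0.0057

P(Perception stack down) [AND] = 0.15 × 0.14 = 0.021000
P(Brake command fails) [OR] = 1 − (1−0.04) × (1−0.43) = 0.452800
P(Planning chain inoperative) [AND] = 0.021000 × 0.452800 × 0.05 = 0.000475
P(Actuation path lost) [AND] = 0.02 × 0.37 × 0.37 = 0.002738
P(Fallback branch fails) [OR] = 1 − (1−0.25) × (1−0.33) × (1−0.26) × (1−0.002738) = 0.629168
P(Redundant channel down) [AND] = 0.23 × 0.15 = 0.034500
P(Perception stack 2 fails) [AND] = 0.629168 × 0.034500 × 0.24 = 0.005210
P(Autonomous vehicle fails to stop) [OR] = 1 − (1−0.000475) × (1−0.005210) = 0.005683
Rounded to 4 decimal places: P(Autonomous vehicle fails to stop) ≈ 0.0057.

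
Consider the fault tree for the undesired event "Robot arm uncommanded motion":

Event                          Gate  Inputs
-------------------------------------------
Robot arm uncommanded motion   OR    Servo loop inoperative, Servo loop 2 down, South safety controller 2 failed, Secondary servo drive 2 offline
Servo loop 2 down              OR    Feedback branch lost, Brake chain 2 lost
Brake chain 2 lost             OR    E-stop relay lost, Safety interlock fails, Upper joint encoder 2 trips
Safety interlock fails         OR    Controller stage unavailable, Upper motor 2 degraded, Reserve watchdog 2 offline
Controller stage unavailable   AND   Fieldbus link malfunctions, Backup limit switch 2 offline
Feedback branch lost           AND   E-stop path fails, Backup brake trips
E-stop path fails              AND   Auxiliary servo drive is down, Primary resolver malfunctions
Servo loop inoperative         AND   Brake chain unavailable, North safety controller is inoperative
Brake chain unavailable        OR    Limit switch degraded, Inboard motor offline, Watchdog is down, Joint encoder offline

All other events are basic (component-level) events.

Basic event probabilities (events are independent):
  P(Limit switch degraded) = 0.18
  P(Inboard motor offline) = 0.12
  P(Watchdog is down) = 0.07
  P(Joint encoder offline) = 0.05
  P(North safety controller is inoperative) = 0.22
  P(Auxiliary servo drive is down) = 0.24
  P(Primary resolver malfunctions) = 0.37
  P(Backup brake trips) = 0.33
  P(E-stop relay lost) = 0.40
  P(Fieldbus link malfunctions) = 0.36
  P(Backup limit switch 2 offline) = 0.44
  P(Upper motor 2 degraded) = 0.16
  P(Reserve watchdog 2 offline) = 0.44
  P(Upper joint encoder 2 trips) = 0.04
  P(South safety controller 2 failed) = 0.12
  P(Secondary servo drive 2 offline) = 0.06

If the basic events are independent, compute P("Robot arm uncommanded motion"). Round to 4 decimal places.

0.8315

P(Brake chain unavailable) [OR] = 1 − (1−0.18) × (1−0.12) × (1−0.07) × (1−0.05) = 0.362466
P(Servo loop inoperative) [AND] = 0.362466 × 0.22 = 0.079743
P(E-stop path fails) [AND] = 0.24 × 0.37 = 0.088800
P(Feedback branch lost) [AND] = 0.088800 × 0.33 = 0.029304
P(Controller stage unavailable) [AND] = 0.36 × 0.44 = 0.158400
P(Safety interlock fails) [OR] = 1 − (1−0.158400) × (1−0.16) × (1−0.44) = 0.604111
P(Brake chain 2 lost) [OR] = 1 − (1−0.40) × (1−0.604111) × (1−0.04) = 0.771968
P(Servo loop 2 down) [OR] = 1 − (1−0.029304) × (1−0.771968) = 0.778650
P(Robot arm uncommanded motion) [OR] = 1 − (1−0.079743) × (1−0.778650) × (1−0.12) × (1−0.06) = 0.831500
Rounded to 4 decimal places: P(Robot arm uncommanded motion) ≈ 0.8315.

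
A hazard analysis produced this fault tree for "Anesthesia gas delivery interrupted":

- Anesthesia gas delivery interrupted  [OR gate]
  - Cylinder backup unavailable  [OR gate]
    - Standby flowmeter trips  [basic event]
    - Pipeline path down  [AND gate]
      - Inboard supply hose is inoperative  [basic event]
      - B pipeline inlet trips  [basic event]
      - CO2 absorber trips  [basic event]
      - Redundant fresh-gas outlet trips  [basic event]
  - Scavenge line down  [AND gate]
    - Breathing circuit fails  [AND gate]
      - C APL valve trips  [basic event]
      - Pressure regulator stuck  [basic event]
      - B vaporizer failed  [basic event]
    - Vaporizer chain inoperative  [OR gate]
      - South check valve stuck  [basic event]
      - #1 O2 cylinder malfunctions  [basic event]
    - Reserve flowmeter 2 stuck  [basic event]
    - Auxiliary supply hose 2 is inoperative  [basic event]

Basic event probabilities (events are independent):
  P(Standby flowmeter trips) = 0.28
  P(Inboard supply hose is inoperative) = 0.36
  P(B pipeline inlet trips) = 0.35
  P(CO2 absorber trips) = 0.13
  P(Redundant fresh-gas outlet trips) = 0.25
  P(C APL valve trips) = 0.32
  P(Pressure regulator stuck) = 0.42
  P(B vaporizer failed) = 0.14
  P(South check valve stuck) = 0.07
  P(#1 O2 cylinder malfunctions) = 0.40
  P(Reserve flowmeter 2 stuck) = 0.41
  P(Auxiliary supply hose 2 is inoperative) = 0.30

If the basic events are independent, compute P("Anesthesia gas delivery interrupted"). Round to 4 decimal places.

0.2837

P(Pipeline path down) [AND] = 0.36 × 0.35 × 0.13 × 0.25 = 0.004095
P(Cylinder backup unavailable) [OR] = 1 − (1−0.28) × (1−0.004095) = 0.282948
P(Breathing circuit fails) [AND] = 0.32 × 0.42 × 0.14 = 0.018816
P(Vaporizer chain inoperative) [OR] = 1 − (1−0.07) × (1−0.40) = 0.442000
P(Scavenge line down) [AND] = 0.018816 × 0.442000 × 0.41 × 0.30 = 0.001023
P(Anesthesia gas delivery interrupted) [OR] = 1 − (1−0.282948) × (1−0.001023) = 0.283682
Rounded to 4 decimal places: P(Anesthesia gas delivery interrupted) ≈ 0.2837.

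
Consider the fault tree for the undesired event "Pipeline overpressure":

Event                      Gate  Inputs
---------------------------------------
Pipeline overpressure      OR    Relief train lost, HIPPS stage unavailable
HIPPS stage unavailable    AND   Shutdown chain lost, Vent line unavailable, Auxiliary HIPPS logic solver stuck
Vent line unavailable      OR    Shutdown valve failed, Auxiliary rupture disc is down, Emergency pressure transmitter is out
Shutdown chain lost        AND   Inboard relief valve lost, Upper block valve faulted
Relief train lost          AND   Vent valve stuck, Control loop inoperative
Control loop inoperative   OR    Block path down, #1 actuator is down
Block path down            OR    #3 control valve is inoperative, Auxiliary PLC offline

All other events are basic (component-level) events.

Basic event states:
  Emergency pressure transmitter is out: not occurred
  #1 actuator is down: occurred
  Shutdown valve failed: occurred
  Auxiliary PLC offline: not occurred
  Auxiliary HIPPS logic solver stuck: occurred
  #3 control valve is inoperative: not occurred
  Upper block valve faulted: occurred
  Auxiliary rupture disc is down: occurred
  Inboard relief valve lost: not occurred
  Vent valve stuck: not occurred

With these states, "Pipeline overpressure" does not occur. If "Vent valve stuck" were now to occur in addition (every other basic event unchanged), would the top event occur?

Yes

Counterfactual: set "Vent valve stuck" to occurred.
Block path down [OR]: #3 control valve is inoperative=not, Auxiliary PLC offline=not → no input occurs → does not occur.
Control loop inoperative [OR]: Block path down=not, #1 actuator is down=occurs → at least one input occurs → occurs.
Relief train lost [AND]: Vent valve stuck=occurs, Control loop inoperative=occurs → all inputs occur → occurs.
Shutdown chain lost [AND]: Inboard relief valve lost=not, Upper block valve faulted=occurs → not all inputs occur → does not occur.
Vent line unavailable [OR]: Shutdown valve failed=occurs, Auxiliary rupture disc is down=occurs, Emergency pressure transmitter is out=not → at least one input occurs → occurs.
HIPPS stage unavailable [AND]: Shutdown chain lost=not, Vent line unavailable=occurs, Auxiliary HIPPS logic solver stuck=occurs → not all inputs occur → does not occur.
Pipeline overpressure [OR]: Relief train lost=occurs, HIPPS stage unavailable=not → at least one input occurs → occurs.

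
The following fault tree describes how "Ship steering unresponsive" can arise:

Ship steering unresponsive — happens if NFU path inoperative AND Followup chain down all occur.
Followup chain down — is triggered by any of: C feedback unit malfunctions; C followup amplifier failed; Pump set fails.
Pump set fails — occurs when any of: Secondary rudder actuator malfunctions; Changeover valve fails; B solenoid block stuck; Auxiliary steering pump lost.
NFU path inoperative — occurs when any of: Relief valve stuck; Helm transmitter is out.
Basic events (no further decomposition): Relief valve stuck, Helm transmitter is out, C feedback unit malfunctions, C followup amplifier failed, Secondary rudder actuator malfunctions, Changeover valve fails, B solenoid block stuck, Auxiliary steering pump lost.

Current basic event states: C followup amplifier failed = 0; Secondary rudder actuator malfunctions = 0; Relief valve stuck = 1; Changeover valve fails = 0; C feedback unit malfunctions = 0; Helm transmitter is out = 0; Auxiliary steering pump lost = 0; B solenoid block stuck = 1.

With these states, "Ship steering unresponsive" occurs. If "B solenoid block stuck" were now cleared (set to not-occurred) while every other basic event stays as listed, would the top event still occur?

Counterfactual: set "B solenoid block stuck" to not occurred.
NFU path inoperative [OR]: Relief valve stuck=occurs, Helm transmitter is out=not → at least one input occurs → occurs.
Pump set fails [OR]: Secondary rudder actuator malfunctions=not, Changeover valve fails=not, B solenoid block stuck=not, Auxiliary steering pump lost=not → no input occurs → does not occur.
Followup chain down [OR]: C feedback unit malfunctions=not, C followup amplifier failed=not, Pump set fails=not → no input occurs → does not occur.
Ship steering unresponsive [AND]: NFU path inoperative=occurs, Followup chain down=not → not all inputs occur → does not occur.

No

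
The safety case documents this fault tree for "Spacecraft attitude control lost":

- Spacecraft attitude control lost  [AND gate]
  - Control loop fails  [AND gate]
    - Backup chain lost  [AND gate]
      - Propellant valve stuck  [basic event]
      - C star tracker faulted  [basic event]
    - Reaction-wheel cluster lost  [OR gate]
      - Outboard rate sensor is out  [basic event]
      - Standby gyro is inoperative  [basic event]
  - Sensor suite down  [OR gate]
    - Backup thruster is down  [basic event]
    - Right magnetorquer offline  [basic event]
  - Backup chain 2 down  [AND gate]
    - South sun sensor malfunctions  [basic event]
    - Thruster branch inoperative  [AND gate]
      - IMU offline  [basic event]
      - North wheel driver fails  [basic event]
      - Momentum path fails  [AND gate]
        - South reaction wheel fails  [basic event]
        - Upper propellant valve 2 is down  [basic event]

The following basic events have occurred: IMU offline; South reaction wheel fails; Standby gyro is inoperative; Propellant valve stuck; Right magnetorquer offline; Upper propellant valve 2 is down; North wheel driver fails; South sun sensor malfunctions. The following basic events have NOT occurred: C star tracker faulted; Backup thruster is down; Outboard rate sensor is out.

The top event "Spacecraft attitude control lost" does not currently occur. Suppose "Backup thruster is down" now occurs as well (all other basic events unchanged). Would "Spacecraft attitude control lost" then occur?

Counterfactual: set "Backup thruster is down" to occurred.
Backup chain lost [AND]: Propellant valve stuck=occurs, C star tracker faulted=not → not all inputs occur → does not occur.
Reaction-wheel cluster lost [OR]: Outboard rate sensor is out=not, Standby gyro is inoperative=occurs → at least one input occurs → occurs.
Control loop fails [AND]: Backup chain lost=not, Reaction-wheel cluster lost=occurs → not all inputs occur → does not occur.
Sensor suite down [OR]: Backup thruster is down=occurs, Right magnetorquer offline=occurs → at least one input occurs → occurs.
Momentum path fails [AND]: South reaction wheel fails=occurs, Upper propellant valve 2 is down=occurs → all inputs occur → occurs.
Thruster branch inoperative [AND]: IMU offline=occurs, North wheel driver fails=occurs, Momentum path fails=occurs → all inputs occur → occurs.
Backup chain 2 down [AND]: South sun sensor malfunctions=occurs, Thruster branch inoperative=occurs → all inputs occur → occurs.
Spacecraft attitude control lost [AND]: Control loop fails=not, Sensor suite down=occurs, Backup chain 2 down=occurs → not all inputs occur → does not occur.

No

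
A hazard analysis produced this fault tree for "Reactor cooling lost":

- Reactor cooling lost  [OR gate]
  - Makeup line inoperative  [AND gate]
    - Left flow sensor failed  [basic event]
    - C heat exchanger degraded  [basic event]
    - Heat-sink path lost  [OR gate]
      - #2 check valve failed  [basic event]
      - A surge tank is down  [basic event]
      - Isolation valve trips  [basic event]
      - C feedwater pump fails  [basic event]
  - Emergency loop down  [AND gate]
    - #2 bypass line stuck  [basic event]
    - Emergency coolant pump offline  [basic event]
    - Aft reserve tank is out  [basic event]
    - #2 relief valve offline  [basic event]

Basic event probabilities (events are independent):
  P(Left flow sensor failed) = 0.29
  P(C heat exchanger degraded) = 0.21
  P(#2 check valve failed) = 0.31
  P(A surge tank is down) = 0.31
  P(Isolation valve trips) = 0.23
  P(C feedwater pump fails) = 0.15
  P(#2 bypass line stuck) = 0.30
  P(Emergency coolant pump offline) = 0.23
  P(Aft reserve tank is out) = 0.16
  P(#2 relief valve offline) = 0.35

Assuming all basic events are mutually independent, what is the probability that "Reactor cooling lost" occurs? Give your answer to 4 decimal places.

P(Heat-sink path lost) [OR] = 1 − (1−0.31) × (1−0.31) × (1−0.23) × (1−0.15) = 0.688393
P(Makeup line inoperative) [AND] = 0.29 × 0.21 × 0.688393 = 0.041923
P(Emergency loop down) [AND] = 0.30 × 0.23 × 0.16 × 0.35 = 0.003864
P(Reactor cooling lost) [OR] = 1 − (1−0.041923) × (1−0.003864) = 0.045625
Rounded to 4 decimal places: P(Reactor cooling lost) ≈ 0.0456.

0.0456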